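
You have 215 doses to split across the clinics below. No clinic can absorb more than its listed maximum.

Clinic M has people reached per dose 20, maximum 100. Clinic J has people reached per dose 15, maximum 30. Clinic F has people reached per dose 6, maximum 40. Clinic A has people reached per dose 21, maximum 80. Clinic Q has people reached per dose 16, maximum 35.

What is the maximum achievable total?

Order the clinics by people reached per dose: Clinic A 21 > Clinic M 20 > Clinic Q 16 > Clinic J 15 > Clinic F 6.
Clinic A: +80 to 80 (cap) → 135 left.
Clinic M takes 100 to reach its cap of 100 → 35 left.
Clinic Q: +35 to 35 (cap) → 0 left.
Total = 20×100 + 21×80 + 16×35 = 4240.

4240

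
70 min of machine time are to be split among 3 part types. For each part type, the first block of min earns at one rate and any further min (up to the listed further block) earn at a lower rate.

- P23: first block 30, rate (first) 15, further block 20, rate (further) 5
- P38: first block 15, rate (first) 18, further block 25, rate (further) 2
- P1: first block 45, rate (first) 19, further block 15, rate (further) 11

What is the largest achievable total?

1275

Order all 6 blocks by rate: P1/T1 19 > P38/T1 18 > P23/T1 15 > P1/T2 11 > P23/T2 5 > P38/T2 2.
P1/T1 (19): +45 → 25 left.
P38/T1 (18): +15 → 10 left.
P23 T1 at 15: only 10 left, fill 10.
Total = 19×45 + 18×15 + 15×10 = 1275.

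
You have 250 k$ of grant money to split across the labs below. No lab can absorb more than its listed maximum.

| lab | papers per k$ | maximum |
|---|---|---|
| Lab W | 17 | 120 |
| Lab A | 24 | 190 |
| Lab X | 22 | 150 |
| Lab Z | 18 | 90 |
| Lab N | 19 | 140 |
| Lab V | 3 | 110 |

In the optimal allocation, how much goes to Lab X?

Order the labs by papers per k$: Lab A 24 > Lab X 22 > Lab N 19 > Lab Z 18 > Lab W 17 > Lab V 3.
Lab A takes 190 to reach its cap of 190 — 60 left.
Only 60 left; Lab X takes them to reach 60.

60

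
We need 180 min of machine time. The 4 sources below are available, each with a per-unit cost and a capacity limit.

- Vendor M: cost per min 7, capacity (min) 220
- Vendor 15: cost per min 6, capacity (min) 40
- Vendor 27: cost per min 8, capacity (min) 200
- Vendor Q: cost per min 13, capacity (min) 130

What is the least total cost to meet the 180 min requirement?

1220

Cheapest first:
Take 40 from Vendor 15 at 6 — need 140 more.
Take 140 from Vendor M at 7 to finish.
Vendor 27, Vendor Q: unused.
Cost = 40×6 + 140×7 = 1220.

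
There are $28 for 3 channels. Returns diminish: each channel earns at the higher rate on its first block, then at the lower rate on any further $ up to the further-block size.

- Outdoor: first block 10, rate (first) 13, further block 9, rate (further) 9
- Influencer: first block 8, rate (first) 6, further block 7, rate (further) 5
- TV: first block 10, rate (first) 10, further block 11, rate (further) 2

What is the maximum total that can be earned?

302

Order all 6 blocks by rate: Outdoor/first 13 > TV/first 10 > Outdoor/second 9 > Influencer/first 6 > Influencer/second 5 > TV/second 2.
Outdoor/first (13): +10 — 18 left.
Fill TV first block (10 at 10) — 8 left.
Outdoor second at 9: only 8 left, fill 8.
Total = 13×10 + 10×10 + 9×8 = 302.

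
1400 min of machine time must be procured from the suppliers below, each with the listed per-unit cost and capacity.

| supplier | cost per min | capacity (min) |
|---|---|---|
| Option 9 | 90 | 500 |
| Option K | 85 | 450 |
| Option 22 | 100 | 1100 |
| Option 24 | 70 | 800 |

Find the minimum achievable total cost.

107750

Cheapest first:
Option 24 at 70: take all 800 min — 600 still needed.
Option K (85): use full 450 — 150 min to go.
Take 150 from Option 9 at 90 to finish.
Option 22: unused.
Cost = 800×70 + 450×85 + 150×90 = 107750.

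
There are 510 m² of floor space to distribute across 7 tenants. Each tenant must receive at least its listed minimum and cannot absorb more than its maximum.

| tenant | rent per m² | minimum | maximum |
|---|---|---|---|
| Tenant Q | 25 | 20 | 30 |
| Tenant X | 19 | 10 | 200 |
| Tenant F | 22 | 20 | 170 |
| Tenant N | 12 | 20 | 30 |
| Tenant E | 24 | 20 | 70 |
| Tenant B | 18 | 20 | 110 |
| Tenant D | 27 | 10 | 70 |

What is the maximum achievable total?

Meeting every minimum uses 20+10+20+20+20+20+10 = 120 m², leaving 390.
Rank by rent per m²: Tenant D 27 > Tenant Q 25 > Tenant E 24 > Tenant F 22 > Tenant X 19 > Tenant B 18 > Tenant N 12.
Tenant D takes 60 more to reach its cap of 70 — 330 left.
Tenant Q: +10 to 30 (cap) — 320 left.
Tenant E takes 50 more to reach its cap of 70 — 270 left.
Tenant F: +150 to 170 (cap) — 120 left.
Tenant X: +120 (room for 190) → 130. Pool exhausted.
Total = 25×30 + 19×130 + 22×170 + 12×20 + 24×70 + 18×20 + 27×70 = 11130.

11130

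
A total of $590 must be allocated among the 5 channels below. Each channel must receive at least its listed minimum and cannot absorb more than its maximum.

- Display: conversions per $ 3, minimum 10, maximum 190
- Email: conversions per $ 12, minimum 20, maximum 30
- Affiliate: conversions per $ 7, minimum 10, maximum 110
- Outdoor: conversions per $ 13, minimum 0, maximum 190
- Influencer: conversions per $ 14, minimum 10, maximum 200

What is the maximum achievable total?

6580

Meeting every minimum uses 10+20+10+0+10 = 50 $, leaving 540.
Order the channels by conversions per $: Influencer 14 > Outdoor 13 > Email 12 > Affiliate 7 > Display 3.
Influencer: +190 to 200 (cap) → 350 left.
Outdoor takes 190 more to reach its cap of 190 → 160 left.
Email: +10 to 30 (cap) → 150 left.
Affiliate: +100 to 110 (cap) → 50 left.
Display: +50 (room for 180) → 60. Pool exhausted.
Total = 3×60 + 12×30 + 7×110 + 13×190 + 14×200 = 6580.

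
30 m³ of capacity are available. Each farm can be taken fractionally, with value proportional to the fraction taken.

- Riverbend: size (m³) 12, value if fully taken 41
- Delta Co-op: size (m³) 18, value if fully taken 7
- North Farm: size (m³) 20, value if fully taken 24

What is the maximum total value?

62.6

Best value per unit of size first: Riverbend 41/12≈3.42, North Farm 24/20≈1.2, Delta Co-op 7/18≈0.389.
All 12 m³ of Riverbend fit (value 41) ; 18 remain.
Fill the last 18 m³ with part of North Farm: 18/20 of it earns 21.6.
Total value = 62.6.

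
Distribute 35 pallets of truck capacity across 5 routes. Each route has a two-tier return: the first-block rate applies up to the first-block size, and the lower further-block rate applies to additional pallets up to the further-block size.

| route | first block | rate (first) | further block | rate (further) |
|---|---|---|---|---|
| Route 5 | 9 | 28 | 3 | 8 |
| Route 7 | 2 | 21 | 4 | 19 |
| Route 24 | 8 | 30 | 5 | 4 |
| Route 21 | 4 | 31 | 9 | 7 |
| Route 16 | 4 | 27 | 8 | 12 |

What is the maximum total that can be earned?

Order all 10 blocks by rate: Route 21/tier1 31 > Route 24/tier1 30 > Route 5/tier1 28 > Route 16/tier1 27 > Route 7/tier1 21 > Route 7/tier2 19 > Route 16/tier2 12 > Route 5/tier2 8 > Route 21/tier2 7 > Route 24/tier2 4.
Route 21/tier1 (31): +4 ; 31 left.
Route 24/tier1 (30): +8 ; 23 left.
Route 5 tier1 at 28: fill all 9 ; 14 left.
Route 16/tier1 (27): +4 ; 10 left.
Fill Route 7 tier1 block (2 at 21) ; 8 left.
Fill Route 7 tier2 block (4 at 19) ; 4 left.
4 remain; put them into Route 16 tier2 at 12.
Total = 31×4 + 30×8 + 28×9 + 27×4 + 21×2 + 19×4 + 12×4 = 890.

890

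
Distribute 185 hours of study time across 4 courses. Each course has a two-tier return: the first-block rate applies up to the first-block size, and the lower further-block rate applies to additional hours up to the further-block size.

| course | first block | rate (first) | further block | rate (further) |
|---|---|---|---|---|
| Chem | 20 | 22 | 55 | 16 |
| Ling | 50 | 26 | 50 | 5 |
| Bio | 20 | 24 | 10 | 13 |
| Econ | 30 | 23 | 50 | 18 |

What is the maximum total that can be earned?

4050

Order all 8 blocks by rate: Ling/T1 26 > Bio/T1 24 > Econ/T1 23 > Chem/T1 22 > Econ/T2 18 > Chem/T2 16 > Bio/T2 13 > Ling/T2 5.
Ling/T1 (26): +50 — 135 left.
Bio/T1 (24): +20 — 115 left.
Econ/T1 (23): +30 — 85 left.
Fill Chem T1 block (20 at 22) — 65 left.
Econ T2 at 18: fill all 50 — 15 left.
Chem/T2: +15 of 55 at 16; pool empty.
Total = 26×50 + 24×20 + 23×30 + 22×20 + 18×50 + 16×15 = 4050.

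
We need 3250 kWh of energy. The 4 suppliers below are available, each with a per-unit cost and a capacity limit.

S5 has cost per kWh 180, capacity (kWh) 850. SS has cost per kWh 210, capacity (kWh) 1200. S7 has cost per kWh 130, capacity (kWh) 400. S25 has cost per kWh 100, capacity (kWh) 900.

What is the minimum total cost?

Use suppliers in increasing cost order.
S25 (100): use full 900 — 2350 kWh to go.
S7 at 130: take all 400 kWh — 1950 still needed.
S5 at 180: take all 850 kWh — 1100 still needed.
SS (210): take the remaining 1100 — done.
Cost = 900×100 + 400×130 + 850×180 + 1100×210 = 526000.

526000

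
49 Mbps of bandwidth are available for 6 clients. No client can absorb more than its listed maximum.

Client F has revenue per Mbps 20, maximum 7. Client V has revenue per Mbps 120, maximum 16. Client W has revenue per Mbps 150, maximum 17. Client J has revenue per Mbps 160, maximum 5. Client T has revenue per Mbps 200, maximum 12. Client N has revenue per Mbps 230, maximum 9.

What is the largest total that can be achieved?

8540

Rank by revenue per Mbps: Client N 230 > Client T 200 > Client J 160 > Client W 150 > Client V 120 > Client F 20.
Give Client N 9 to hit its cap of 9 — 40 left.
Client T: +12 to 12 (cap) — 28 left.
Client J takes 5 to reach its cap of 5 — 23 left.
Client W takes 17 to reach its cap of 17 — 6 left.
Only 6 left; Client V takes them to reach 6.
Total = 120×6 + 150×17 + 160×5 + 200×12 + 230×9 = 8540.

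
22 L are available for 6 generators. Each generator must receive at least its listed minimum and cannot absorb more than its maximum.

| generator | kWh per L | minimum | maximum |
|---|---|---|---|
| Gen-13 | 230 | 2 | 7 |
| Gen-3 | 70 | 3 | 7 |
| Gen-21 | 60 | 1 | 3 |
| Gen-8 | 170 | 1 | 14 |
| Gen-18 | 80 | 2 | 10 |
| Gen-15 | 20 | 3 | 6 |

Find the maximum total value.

3120

Meeting every minimum uses 2+3+1+1+2+3 = 12 L, leaving 10.
Highest kWh per L first: Gen-13 230 > Gen-8 170 > Gen-18 80 > Gen-3 70 > Gen-21 60 > Gen-15 20.
Gen-13 takes 5 more to reach its cap of 7 — 5 left.
Gen-8: +5 (room for 13) → 6. Pool exhausted.
Total = 230×7 + 70×3 + 60×1 + 170×6 + 80×2 + 20×3 = 3120.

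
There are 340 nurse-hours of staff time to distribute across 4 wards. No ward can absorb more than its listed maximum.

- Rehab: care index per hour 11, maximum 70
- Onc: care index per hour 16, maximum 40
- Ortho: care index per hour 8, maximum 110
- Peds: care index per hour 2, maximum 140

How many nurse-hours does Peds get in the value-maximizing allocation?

Highest care index per hour first: Onc 16 > Rehab 11 > Ortho 8 > Peds 2.
Onc: +40 to 40 (cap) — 300 left.
Rehab: +70 to 70 (cap) — 230 left.
Ortho: +110 to 110 (cap) — 120 left.
Only 120 left; Peds takes them to reach 120.

120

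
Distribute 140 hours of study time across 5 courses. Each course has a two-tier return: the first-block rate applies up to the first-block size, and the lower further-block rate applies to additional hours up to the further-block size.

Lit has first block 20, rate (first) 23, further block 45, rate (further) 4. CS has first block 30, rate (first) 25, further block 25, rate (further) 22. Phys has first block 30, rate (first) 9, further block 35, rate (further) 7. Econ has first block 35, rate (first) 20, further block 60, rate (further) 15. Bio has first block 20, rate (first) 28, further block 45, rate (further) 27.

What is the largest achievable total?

3535

Treat each block as its own option and order by rate: Bio/first 28 > Bio/second 27 > CS/first 25 > Lit/first 23 > CS/second 22 > Econ/first 20 > Econ/second 15 > Phys/first 9 > Phys/second 7 > Lit/second 4.
Bio/first (28): +20 → 120 left.
Bio second at 27: fill all 45 → 75 left.
CS first at 25: fill all 30 → 45 left.
Fill Lit first block (20 at 23) → 25 left.
CS/second (22): +25 → 0 left.
Total = 28×20 + 27×45 + 25×30 + 23×20 + 22×25 = 3535.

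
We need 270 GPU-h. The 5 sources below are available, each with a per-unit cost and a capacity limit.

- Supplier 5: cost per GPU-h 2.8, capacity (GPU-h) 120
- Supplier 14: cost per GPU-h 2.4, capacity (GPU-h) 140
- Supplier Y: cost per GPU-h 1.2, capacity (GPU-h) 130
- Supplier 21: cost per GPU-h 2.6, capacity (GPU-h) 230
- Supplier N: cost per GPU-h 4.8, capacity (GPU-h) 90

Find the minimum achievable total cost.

Fill from the cheapest source first.
Supplier Y (1.2): use full 130 — 140 GPU-h to go.
Supplier 14 at 2.4: take all 140 GPU-h — 0 still needed.
Supplier 21, Supplier 5, Supplier N: unused.
Cost = 130×1.2 + 140×2.4 = 492.

492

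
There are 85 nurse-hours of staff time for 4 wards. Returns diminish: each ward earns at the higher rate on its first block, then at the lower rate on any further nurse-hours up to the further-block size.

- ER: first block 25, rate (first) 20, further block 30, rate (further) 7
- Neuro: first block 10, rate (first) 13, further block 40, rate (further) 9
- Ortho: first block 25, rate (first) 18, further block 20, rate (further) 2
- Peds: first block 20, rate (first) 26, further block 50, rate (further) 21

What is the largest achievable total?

Rank every tier by rate: Peds/T1 26 > Peds/T2 21 > ER/T1 20 > Ortho/T1 18 > Neuro/T1 13 > Neuro/T2 9 > ER/T2 7 > Ortho/T2 2.
Peds/T1 (26): +20 — 65 left.
Fill Peds T2 block (50 at 21) — 15 left.
ER T1 at 20: only 15 left, fill 15.
Total = 26×20 + 21×50 + 20×15 = 1870.

1870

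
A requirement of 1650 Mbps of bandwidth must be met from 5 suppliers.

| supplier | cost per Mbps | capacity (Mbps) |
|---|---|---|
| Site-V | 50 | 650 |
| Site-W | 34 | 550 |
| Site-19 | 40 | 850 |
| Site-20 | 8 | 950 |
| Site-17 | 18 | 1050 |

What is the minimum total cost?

20200

Use suppliers in increasing cost order.
Take 950 from Site-20 at 8 → need 700 more.
Site-17 (18): take the remaining 700 → done.
Site-W, Site-19, Site-V: unused.
Cost = 950×8 + 700×18 = 20200.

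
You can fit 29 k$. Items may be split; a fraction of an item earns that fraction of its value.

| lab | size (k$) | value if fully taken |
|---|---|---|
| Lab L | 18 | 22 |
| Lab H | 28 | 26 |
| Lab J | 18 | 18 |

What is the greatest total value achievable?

Sort by value density: Lab L 22/18≈1.22, Lab J 18/18≈1, Lab H 26/28≈0.929.
Lab L: take in full, 18 k$ for value 22 — 11 left.
11 k$ left: a 11/18 share of Lab J gives 18×11/18 = 11.
Total value = 33.

33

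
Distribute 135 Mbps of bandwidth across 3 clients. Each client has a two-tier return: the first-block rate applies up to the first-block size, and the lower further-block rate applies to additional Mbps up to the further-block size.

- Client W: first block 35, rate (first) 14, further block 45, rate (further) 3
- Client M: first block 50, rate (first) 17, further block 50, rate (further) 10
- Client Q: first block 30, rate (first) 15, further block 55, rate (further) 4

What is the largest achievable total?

Order all 6 blocks by rate: Client M/first 17 > Client Q/first 15 > Client W/first 14 > Client M/second 10 > Client Q/second 4 > Client W/second 3.
Client M/first (17): +50 → 85 left.
Client Q/first (15): +30 → 55 left.
Client W first at 14: fill all 35 → 20 left.
Client M second at 10: only 20 left, fill 20.
Total = 17×50 + 15×30 + 14×35 + 10×20 = 1990.

1990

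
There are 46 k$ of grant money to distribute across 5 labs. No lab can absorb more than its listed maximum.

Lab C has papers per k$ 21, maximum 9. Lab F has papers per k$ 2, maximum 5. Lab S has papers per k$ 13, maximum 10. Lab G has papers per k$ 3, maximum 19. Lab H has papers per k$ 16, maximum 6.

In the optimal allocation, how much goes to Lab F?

Rank by papers per k$: Lab C 21 > Lab H 16 > Lab S 13 > Lab G 3 > Lab F 2.
Give Lab C 9 to hit its cap of 9 — 37 left.
Lab H takes 6 to reach its cap of 6 — 31 left.
Lab S takes 10 to reach its cap of 10 — 21 left.
Lab G takes 19 to reach its cap of 19 — 2 left.
Lab F has room for 5 but only 2 remain, so it gets 2.

2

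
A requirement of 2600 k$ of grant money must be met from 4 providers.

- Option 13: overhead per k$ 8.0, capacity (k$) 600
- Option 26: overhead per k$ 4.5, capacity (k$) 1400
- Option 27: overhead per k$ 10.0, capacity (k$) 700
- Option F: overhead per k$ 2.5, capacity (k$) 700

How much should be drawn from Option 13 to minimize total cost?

500

Use providers in increasing cost order.
Take 700 from Option F at 2.5 → need 1900 more.
Take 1400 from Option 26 at 4.5 → need 500 more.
Option 13 (8.0): take the remaining 500 → done.
Option 27: unused.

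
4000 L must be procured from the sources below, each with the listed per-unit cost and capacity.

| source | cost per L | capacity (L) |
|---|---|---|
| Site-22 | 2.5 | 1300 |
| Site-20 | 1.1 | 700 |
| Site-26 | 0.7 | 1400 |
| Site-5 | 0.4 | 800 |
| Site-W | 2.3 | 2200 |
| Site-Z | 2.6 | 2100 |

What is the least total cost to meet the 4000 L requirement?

Use sources in increasing cost order.
Site-5 at 0.4: take all 800 L — 3200 still needed.
Take 1400 from Site-26 at 0.7 — need 1800 more.
Site-20 at 1.1: take all 700 L — 1100 still needed.
Site-W at 2.3: take 1100 of its 2200 — requirement met.
Site-22, Site-Z: unused.
Cost = 800×0.4 + 1400×0.7 + 700×1.1 + 1100×2.3 = 4600.

4600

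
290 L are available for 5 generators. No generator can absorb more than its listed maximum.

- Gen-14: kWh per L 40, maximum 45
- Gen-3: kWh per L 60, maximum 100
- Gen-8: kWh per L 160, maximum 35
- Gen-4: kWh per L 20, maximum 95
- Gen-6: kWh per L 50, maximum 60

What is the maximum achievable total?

Highest kWh per L first: Gen-8 160 > Gen-3 60 > Gen-6 50 > Gen-14 40 > Gen-4 20.
Gen-8 takes 35 to reach its cap of 35 ; 255 left.
Give Gen-3 100 to hit its cap of 100 ; 155 left.
Give Gen-6 60 to hit its cap of 60 ; 95 left.
Gen-14: +45 to 45 (cap) ; 50 left.
Gen-4 has room for 95 but only 50 remain, so it gets 50.
Total = 40×45 + 60×100 + 160×35 + 20×50 + 50×60 = 17400.

17400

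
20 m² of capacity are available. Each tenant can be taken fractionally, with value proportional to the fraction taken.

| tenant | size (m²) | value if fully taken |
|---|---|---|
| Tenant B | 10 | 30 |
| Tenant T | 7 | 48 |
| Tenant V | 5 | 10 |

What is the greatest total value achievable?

Best value per unit of size first: Tenant T 48/7≈6.86, Tenant B 30/10≈3, Tenant V 10/5≈2.
All 7 m² of Tenant T fit (value 48) ; 13 remain.
Tenant B: take in full, 10 m² for value 30 ; 3 left.
Only 3 m² remain; take 3/5 of Tenant V for value 10×3/5 = 6.
Total value = 84.

84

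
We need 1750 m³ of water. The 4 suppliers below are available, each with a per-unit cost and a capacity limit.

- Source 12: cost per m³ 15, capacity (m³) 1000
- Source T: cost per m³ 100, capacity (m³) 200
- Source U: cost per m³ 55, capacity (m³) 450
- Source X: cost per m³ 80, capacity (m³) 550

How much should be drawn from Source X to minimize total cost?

Fill from the cheapest supplier first.
Source 12 (15): use full 1000 ; 750 m³ to go.
Take 450 from Source U at 55 ; need 300 more.
Take 300 from Source X at 80 to finish.
Source T: unused.

300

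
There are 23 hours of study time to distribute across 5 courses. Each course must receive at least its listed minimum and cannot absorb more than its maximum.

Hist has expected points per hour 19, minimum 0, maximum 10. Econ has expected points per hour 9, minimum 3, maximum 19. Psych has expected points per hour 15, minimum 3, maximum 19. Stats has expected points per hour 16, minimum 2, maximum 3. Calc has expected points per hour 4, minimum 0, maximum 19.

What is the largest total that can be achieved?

370

Meeting every minimum uses 0+3+3+2+0 = 8 hours, leaving 15.
Highest expected points per hour first: Hist 19 > Stats 16 > Psych 15 > Econ 9 > Calc 4.
Give Hist 10 more to hit its cap of 10 → 5 left.
Give Stats 1 more to hit its cap of 3 → 4 left.
Psych: +4 (room for 16) → 7. Pool exhausted.
Total = 19×10 + 9×3 + 15×7 + 16×3 = 370.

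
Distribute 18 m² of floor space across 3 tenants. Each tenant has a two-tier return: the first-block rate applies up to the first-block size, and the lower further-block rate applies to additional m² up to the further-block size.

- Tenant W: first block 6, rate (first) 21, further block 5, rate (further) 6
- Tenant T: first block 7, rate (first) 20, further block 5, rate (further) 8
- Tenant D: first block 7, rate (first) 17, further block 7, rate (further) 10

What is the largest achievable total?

351

Order all 6 blocks by rate: Tenant W/T1 21 > Tenant T/T1 20 > Tenant D/T1 17 > Tenant D/T2 10 > Tenant T/T2 8 > Tenant W/T2 6.
Tenant W T1 at 21: fill all 6 → 12 left.
Fill Tenant T T1 block (7 at 20) → 5 left.
Tenant D T1 at 17: only 5 left, fill 5.
Total = 21×6 + 20×7 + 17×5 = 351.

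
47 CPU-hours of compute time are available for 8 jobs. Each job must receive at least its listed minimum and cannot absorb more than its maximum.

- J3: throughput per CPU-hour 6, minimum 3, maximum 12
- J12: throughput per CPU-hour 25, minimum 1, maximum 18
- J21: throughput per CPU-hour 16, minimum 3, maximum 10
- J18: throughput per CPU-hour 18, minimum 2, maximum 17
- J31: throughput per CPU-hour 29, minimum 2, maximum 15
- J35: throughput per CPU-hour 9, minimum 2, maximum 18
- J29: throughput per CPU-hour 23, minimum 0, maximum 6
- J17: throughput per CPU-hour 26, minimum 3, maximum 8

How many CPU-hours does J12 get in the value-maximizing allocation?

Meeting every minimum uses 3+1+3+2+2+2+0+3 = 16 CPU-hours, leaving 31.
Order the jobs by throughput per CPU-hour: J31 29 > J17 26 > J12 25 > J29 23 > J18 18 > J21 16 > J35 9 > J3 6.
J31: +13 to 15 (cap) — 18 left.
Give J17 5 more to hit its cap of 8 — 13 left.
Only 13 left; J12 takes them to reach 14.

14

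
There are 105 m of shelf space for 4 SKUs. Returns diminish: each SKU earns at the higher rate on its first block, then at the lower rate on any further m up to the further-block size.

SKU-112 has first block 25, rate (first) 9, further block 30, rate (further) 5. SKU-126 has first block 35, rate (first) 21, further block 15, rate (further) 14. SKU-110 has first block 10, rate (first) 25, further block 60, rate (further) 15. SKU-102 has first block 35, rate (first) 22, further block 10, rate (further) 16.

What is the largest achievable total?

2140

Treat each block as its own option and order by rate: SKU-110/first 25 > SKU-102/first 22 > SKU-126/first 21 > SKU-102/second 16 > SKU-110/second 15 > SKU-126/second 14 > SKU-112/first 9 > SKU-112/second 5.
SKU-110 first at 25: fill all 10 — 95 left.
Fill SKU-102 first block (35 at 22) — 60 left.
SKU-126 first at 21: fill all 35 — 25 left.
Fill SKU-102 second block (10 at 16) — 15 left.
SKU-110 second at 15: only 15 left, fill 15.
Total = 25×10 + 22×35 + 21×35 + 16×10 + 15×15 = 2140.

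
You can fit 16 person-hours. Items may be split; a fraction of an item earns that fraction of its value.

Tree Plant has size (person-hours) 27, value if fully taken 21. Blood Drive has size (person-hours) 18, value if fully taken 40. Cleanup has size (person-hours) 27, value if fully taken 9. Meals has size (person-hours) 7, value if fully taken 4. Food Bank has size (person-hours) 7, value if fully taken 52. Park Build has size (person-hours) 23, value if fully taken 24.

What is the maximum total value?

72

Rank by value-to-size ratio: Food Bank 52/7≈7.43, Blood Drive 40/18≈2.22, Park Build 24/23≈1.04, Tree Plant 21/27≈0.778, Meals 4/7≈0.571, Cleanup 9/27≈0.333.
All 7 person-hours of Food Bank fit (value 52) — 9 remain.
Only 9 person-hours remain; take 9/18 of Blood Drive for value 40×9/18 = 20.
Total value = 72.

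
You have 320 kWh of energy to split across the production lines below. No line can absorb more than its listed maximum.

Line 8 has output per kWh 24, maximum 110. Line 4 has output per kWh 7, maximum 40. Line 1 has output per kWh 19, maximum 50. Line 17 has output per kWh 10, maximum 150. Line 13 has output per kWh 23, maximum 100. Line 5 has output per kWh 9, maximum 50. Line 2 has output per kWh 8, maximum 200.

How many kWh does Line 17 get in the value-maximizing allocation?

Rank by output per kWh: Line 8 24 > Line 13 23 > Line 1 19 > Line 17 10 > Line 5 9 > Line 2 8 > Line 4 7.
Line 8: +110 to 110 (cap) → 210 left.
Line 13 takes 100 to reach its cap of 100 → 110 left.
Give Line 1 50 to hit its cap of 50 → 60 left.
Line 17: +60 (room for 150) → 60. Pool exhausted.

60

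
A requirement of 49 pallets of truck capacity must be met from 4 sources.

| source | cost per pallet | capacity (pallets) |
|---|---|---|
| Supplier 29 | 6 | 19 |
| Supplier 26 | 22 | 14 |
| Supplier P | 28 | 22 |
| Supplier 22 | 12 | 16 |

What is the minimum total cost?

614

Use sources in increasing cost order.
Supplier 29 at 6: take all 19 pallets → 30 still needed.
Supplier 22 at 12: take all 16 pallets → 14 still needed.
Supplier 26 at 22: take all 14 pallets → 0 still needed.
Supplier P: unused.
Cost = 19×6 + 16×12 + 14×22 = 614.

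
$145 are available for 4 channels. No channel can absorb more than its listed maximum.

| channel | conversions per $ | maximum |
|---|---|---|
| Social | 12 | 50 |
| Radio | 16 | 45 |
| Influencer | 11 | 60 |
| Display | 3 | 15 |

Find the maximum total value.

Highest conversions per $ first: Radio 16 > Social 12 > Influencer 11 > Display 3.
Radio takes 45 to reach its cap of 45 — 100 left.
Give Social 50 to hit its cap of 50 — 50 left.
Influencer: +50 (room for 60) → 50. Pool exhausted.
Total = 12×50 + 16×45 + 11×50 = 1870.

1870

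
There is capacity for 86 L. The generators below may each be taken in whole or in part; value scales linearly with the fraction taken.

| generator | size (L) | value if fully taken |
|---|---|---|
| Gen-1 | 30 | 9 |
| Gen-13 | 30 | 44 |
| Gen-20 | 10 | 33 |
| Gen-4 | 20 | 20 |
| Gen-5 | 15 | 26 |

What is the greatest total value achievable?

126.3

Sort by value density: Gen-20 33/10≈3.3, Gen-5 26/15≈1.73, Gen-13 44/30≈1.47, Gen-4 20/20≈1, Gen-1 9/30≈0.3.
Gen-20: take in full, 10 L for value 33 → 76 left.
All 15 L of Gen-5 fit (value 26) → 61 remain.
Take all of Gen-13 (30 L, value 44) → 31 L left.
Gen-4: take in full, 20 L for value 20 → 11 left.
11 L left: a 11/30 share of Gen-1 gives 9×11/30 = 3.3.
Total value = 126.3.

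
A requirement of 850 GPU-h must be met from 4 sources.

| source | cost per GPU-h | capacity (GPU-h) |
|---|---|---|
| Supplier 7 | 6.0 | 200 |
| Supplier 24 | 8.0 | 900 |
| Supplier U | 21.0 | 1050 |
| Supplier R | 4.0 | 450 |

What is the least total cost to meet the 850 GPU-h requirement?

4600

Cheapest first:
Take 450 from Supplier R at 4.0 — need 400 more.
Supplier 7 at 6.0: take all 200 GPU-h — 200 still needed.
Supplier 24 (8.0): take the remaining 200 — done.
Supplier U: unused.
Cost = 450×4.0 + 200×6.0 + 200×8.0 = 4600.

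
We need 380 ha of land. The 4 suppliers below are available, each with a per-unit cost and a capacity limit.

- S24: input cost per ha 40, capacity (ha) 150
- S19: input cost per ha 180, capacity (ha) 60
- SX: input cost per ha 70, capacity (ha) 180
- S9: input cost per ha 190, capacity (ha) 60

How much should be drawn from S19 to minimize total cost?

50

Fill from the cheapest supplier first.
S24 at 40: take all 150 ha ; 230 still needed.
Take 180 from SX at 70 ; need 50 more.
S19 (180): take the remaining 50 ; done.
S9: unused.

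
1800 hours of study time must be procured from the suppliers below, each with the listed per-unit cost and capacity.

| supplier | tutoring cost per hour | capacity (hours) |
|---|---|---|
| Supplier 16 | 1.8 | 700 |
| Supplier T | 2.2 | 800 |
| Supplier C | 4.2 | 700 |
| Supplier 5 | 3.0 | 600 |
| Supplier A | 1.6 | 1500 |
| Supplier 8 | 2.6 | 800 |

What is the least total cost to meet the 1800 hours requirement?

2940

Use suppliers in increasing cost order.
Supplier A (1.6): use full 1500 ; 300 hours to go.
Take 300 from Supplier 16 at 1.8 to finish.
Supplier T, Supplier 8, Supplier 5, Supplier C: unused.
Cost = 1500×1.6 + 300×1.8 = 2940.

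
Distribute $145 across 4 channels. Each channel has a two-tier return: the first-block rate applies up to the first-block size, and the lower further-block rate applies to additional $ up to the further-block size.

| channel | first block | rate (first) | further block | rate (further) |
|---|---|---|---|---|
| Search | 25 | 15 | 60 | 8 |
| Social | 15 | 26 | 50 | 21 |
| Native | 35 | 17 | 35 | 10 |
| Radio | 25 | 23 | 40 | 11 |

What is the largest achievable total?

Rank every tier by rate: Social/tier1 26 > Radio/tier1 23 > Social/tier2 21 > Native/tier1 17 > Search/tier1 15 > Radio/tier2 11 > Native/tier2 10 > Search/tier2 8.
Fill Social tier1 block (15 at 26) ; 130 left.
Radio/tier1 (23): +25 ; 105 left.
Social/tier2 (21): +50 ; 55 left.
Fill Native tier1 block (35 at 17) ; 20 left.
Search/tier1: +20 of 25 at 15; pool empty.
Total = 26×15 + 23×25 + 21×50 + 17×35 + 15×20 = 2910.

2910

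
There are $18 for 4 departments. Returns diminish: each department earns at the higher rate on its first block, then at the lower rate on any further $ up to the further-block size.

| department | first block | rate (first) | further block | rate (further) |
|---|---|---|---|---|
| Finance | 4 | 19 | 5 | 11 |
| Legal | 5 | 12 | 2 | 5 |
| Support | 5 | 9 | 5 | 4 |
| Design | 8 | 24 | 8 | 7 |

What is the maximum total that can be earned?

339

Order all 8 blocks by rate: Design/T1 24 > Finance/T1 19 > Legal/T1 12 > Finance/T2 11 > Support/T1 9 > Design/T2 7 > Legal/T2 5 > Support/T2 4.
Design/T1 (24): +8 → 10 left.
Fill Finance T1 block (4 at 19) → 6 left.
Legal T1 at 12: fill all 5 → 1 left.
Finance T2 at 11: only 1 left, fill 1.
Total = 24×8 + 19×4 + 12×5 + 11×1 = 339.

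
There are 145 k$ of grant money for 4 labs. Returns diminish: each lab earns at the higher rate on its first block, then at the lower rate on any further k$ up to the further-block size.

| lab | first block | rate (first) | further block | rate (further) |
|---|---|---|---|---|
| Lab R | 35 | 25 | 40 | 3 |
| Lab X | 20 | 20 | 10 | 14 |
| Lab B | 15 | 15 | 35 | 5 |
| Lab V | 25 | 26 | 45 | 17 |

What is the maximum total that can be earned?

Order all 8 blocks by rate: Lab V/first 26 > Lab R/first 25 > Lab X/first 20 > Lab V/second 17 > Lab B/first 15 > Lab X/second 14 > Lab B/second 5 > Lab R/second 3.
Lab V first at 26: fill all 25 → 120 left.
Lab R first at 25: fill all 35 → 85 left.
Fill Lab X first block (20 at 20) → 65 left.
Lab V second at 17: fill all 45 → 20 left.
Lab B/first (15): +15 → 5 left.
Lab X second at 14: only 5 left, fill 5.
Total = 26×25 + 25×35 + 20×20 + 17×45 + 15×15 + 14×5 = 2985.

2985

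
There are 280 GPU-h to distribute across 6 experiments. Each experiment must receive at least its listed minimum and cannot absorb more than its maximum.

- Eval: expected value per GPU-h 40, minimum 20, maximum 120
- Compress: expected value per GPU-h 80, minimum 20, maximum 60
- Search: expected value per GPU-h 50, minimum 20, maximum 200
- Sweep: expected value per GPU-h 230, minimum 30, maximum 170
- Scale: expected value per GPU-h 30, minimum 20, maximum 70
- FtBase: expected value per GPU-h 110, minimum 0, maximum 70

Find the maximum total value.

Meeting every minimum uses 20+20+20+30+20+0 = 110 GPU-h, leaving 170.
Rank by expected value per GPU-h: Sweep 230 > FtBase 110 > Compress 80 > Search 50 > Eval 40 > Scale 30.
Sweep takes 140 more to reach its cap of 170 ; 30 left.
Only 30 left; FtBase takes them to reach 30.
Total = 40×20 + 80×20 + 50×20 + 230×170 + 30×20 + 110×30 = 46400.

46400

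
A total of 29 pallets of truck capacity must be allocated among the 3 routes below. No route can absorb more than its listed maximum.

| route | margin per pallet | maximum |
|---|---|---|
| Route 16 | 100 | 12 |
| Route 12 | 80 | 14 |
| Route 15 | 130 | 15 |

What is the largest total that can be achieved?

3310

Highest margin per pallet first: Route 15 130 > Route 16 100 > Route 12 80.
Route 15: +15 to 15 (cap) → 14 left.
Give Route 16 12 to hit its cap of 12 → 2 left.
Only 2 left; Route 12 takes them to reach 2.
Total = 100×12 + 80×2 + 130×15 = 3310.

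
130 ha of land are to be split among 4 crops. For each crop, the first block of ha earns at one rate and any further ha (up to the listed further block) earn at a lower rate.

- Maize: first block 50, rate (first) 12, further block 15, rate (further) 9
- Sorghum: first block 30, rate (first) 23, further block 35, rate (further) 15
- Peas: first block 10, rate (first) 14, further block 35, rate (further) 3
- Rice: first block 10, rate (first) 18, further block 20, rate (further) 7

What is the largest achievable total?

2075

Order all 8 blocks by rate: Sorghum/first 23 > Rice/first 18 > Sorghum/second 15 > Peas/first 14 > Maize/first 12 > Maize/second 9 > Rice/second 7 > Peas/second 3.
Fill Sorghum first block (30 at 23) ; 100 left.
Rice/first (18): +10 ; 90 left.
Sorghum/second (15): +35 ; 55 left.
Peas/first (14): +10 ; 45 left.
Maize/first: +45 of 50 at 12; pool empty.
Total = 23×30 + 18×10 + 15×35 + 14×10 + 12×45 = 2075.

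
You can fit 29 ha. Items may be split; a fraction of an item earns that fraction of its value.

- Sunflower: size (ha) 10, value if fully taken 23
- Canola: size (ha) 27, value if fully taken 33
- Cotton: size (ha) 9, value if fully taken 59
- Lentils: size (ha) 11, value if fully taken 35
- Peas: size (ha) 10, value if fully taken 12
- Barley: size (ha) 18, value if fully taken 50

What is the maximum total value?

119

Rank by value-to-size ratio: Cotton 59/9≈6.56, Lentils 35/11≈3.18, Barley 50/18≈2.78, Sunflower 23/10≈2.3, Canola 33/27≈1.22, Peas 12/10≈1.2.
Take all of Cotton (9 ha, value 59) — 20 ha left.
Take all of Lentils (11 ha, value 35) — 9 ha left.
Fill the last 9 ha with part of Barley: 9/18 of it earns 25.
Total value = 119.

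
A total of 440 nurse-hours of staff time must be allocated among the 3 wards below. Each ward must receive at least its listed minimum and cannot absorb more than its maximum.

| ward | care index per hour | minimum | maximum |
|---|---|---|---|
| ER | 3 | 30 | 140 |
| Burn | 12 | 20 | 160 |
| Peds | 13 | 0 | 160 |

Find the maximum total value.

Meeting every minimum uses 30+20+0 = 50 nurse-hours, leaving 390.
Order the wards by care index per hour: Peds 13 > Burn 12 > ER 3.
Peds: +160 to 160 (cap) → 230 left.
Burn: +140 to 160 (cap) → 90 left.
Only 90 left; ER takes them to reach 120.
Total = 3×120 + 12×160 + 13×160 = 4360.

4360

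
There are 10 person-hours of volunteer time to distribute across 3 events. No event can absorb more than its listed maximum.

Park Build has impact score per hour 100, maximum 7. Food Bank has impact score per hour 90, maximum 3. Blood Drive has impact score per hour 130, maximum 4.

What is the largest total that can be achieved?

1120

Rank by impact score per hour: Blood Drive 130 > Park Build 100 > Food Bank 90.
Give Blood Drive 4 to hit its cap of 4 → 6 left.
Only 6 left; Park Build takes them to reach 6.
Total = 100×6 + 130×4 = 1120.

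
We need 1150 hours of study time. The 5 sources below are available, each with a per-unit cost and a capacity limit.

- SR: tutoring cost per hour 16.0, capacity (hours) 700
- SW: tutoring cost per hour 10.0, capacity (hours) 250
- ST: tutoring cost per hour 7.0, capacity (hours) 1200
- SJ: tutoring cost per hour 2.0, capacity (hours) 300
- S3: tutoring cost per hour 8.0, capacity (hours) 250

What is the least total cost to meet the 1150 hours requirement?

Fill from the cheapest source first.
SJ (2.0): use full 300 — 850 hours to go.
ST (7.0): take the remaining 850 — done.
S3, SW, SR: unused.
Cost = 300×2.0 + 850×7.0 = 6550.

6550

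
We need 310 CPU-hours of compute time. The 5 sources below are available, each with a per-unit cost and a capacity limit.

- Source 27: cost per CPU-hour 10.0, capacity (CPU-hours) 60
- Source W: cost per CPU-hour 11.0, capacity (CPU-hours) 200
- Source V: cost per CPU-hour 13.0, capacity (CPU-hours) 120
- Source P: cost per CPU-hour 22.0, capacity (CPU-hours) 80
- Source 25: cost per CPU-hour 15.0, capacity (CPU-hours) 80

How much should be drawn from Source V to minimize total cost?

50

Cheapest first:
Take 60 from Source 27 at 10.0 → need 250 more.
Source W at 11.0: take all 200 CPU-hours → 50 still needed.
Source V (13.0): take the remaining 50 → done.
Source 25, Source P: unused.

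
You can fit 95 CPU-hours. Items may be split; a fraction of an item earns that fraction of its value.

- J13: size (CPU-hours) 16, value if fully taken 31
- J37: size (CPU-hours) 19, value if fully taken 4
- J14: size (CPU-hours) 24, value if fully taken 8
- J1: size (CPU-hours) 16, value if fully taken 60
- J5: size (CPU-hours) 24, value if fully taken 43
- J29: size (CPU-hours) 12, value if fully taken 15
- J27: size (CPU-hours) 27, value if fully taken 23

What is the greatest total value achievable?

Rank by value-to-size ratio: J1 60/16≈3.75, J13 31/16≈1.94, J5 43/24≈1.79, J29 15/12≈1.25, J27 23/27≈0.852, J14 8/24≈0.333, J37 4/19≈0.211.
J1: take in full, 16 CPU-hours for value 60 → 79 left.
All 16 CPU-hours of J13 fit (value 31) → 63 remain.
Take all of J5 (24 CPU-hours, value 43) → 39 CPU-hours left.
Take all of J29 (12 CPU-hours, value 15) → 27 CPU-hours left.
All 27 CPU-hours of J27 fit (value 23) → 0 remain.
Total value = 172.

172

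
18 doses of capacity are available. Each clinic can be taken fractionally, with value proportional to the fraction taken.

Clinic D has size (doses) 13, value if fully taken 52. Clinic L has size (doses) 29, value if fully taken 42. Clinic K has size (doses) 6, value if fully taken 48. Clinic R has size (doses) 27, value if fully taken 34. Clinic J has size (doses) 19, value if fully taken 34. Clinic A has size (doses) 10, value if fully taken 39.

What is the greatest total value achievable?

Sort by value density: Clinic K 48/6≈8, Clinic D 52/13≈4, Clinic A 39/10≈3.9, Clinic J 34/19≈1.79, Clinic L 42/29≈1.45, Clinic R 34/27≈1.26.
Clinic K: take in full, 6 doses for value 48 → 12 left.
12 doses left: a 12/13 share of Clinic D gives 52×12/13 = 48.
Total value = 96.

96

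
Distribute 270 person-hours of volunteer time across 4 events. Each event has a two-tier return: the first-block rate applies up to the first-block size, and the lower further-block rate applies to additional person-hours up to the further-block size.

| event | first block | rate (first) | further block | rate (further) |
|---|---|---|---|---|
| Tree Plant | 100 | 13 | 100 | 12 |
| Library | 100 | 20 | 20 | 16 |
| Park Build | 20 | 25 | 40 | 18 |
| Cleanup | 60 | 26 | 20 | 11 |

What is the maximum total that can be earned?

Order all 8 blocks by rate: Cleanup/first 26 > Park Build/first 25 > Library/first 20 > Park Build/second 18 > Library/second 16 > Tree Plant/first 13 > Tree Plant/second 12 > Cleanup/second 11.
Fill Cleanup first block (60 at 26) → 210 left.
Park Build/first (25): +20 → 190 left.
Library/first (20): +100 → 90 left.
Park Build second at 18: fill all 40 → 50 left.
Fill Library second block (20 at 16) → 30 left.
30 remain; put them into Tree Plant first at 13.
Total = 26×60 + 25×20 + 20×100 + 18×40 + 16×20 + 13×30 = 5490.

5490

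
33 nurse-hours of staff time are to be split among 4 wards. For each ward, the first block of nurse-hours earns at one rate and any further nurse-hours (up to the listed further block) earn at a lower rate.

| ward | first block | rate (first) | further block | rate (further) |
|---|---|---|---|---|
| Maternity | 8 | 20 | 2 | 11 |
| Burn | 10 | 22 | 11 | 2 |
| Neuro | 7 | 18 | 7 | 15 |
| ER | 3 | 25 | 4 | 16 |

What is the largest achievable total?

Treat each block as its own option and order by rate: ER/tier1 25 > Burn/tier1 22 > Maternity/tier1 20 > Neuro/tier1 18 > ER/tier2 16 > Neuro/tier2 15 > Maternity/tier2 11 > Burn/tier2 2.
ER/tier1 (25): +3 ; 30 left.
Fill Burn tier1 block (10 at 22) ; 20 left.
Fill Maternity tier1 block (8 at 20) ; 12 left.
Neuro/tier1 (18): +7 ; 5 left.
Fill ER tier2 block (4 at 16) ; 1 left.
Neuro/tier2: +1 of 7 at 15; pool empty.
Total = 25×3 + 22×10 + 20×8 + 18×7 + 16×4 + 15×1 = 660.

660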